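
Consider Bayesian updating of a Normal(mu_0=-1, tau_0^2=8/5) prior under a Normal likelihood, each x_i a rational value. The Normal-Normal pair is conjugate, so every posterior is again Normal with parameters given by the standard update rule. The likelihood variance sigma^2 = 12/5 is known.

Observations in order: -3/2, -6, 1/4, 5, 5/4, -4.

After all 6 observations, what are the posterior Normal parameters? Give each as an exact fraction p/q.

mu_0=-13/15, tau_0^2=8/25

obs 1: x=-3/2 → posterior Normal(-6/5, 24/25)
obs 2: x=-6 → posterior Normal(-18/7, 24/35)
obs 3: x=1/4 → posterior Normal(-35/18, 8/15)
obs 4: x=5 → posterior Normal(-15/22, 24/55)
obs 5: x=5/4 → posterior Normal(-5/13, 24/65)
obs 6: x=-4 → posterior Normal(-13/15, 8/25)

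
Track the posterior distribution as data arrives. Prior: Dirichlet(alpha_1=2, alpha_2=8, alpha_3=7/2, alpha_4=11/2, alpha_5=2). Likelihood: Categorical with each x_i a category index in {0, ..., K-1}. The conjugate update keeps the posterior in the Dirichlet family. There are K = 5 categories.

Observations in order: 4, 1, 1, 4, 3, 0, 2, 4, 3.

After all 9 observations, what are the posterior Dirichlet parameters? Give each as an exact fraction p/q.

obs 1: x=4 → posterior Dirichlet(2, 8, 7/2, 11/2, 3)
obs 2: x=1 → posterior Dirichlet(2, 9, 7/2, 11/2, 3)
obs 3: x=1 → posterior Dirichlet(2, 10, 7/2, 11/2, 3)
obs 4: x=4 → posterior Dirichlet(2, 10, 7/2, 11/2, 4)
obs 5: x=3 → posterior Dirichlet(2, 10, 7/2, 13/2, 4)
obs 6: x=0 → posterior Dirichlet(3, 10, 7/2, 13/2, 4)
obs 7: x=2 → posterior Dirichlet(3, 10, 9/2, 13/2, 4)
obs 8: x=4 → posterior Dirichlet(3, 10, 9/2, 13/2, 5)
obs 9: x=3 → posterior Dirichlet(3, 10, 9/2, 15/2, 5)

alpha_1=3, alpha_2=10, alpha_3=9/2, alpha_4=15/2, alpha_5=5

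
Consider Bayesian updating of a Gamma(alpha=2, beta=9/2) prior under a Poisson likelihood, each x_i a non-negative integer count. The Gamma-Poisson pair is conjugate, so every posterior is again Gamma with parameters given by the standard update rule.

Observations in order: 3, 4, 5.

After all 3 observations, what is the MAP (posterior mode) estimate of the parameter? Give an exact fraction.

obs 1: x=3 → posterior Gamma(5, 11/2)
obs 2: x=4 → posterior Gamma(9, 13/2)
obs 3: x=5 → posterior Gamma(14, 15/2)

26/15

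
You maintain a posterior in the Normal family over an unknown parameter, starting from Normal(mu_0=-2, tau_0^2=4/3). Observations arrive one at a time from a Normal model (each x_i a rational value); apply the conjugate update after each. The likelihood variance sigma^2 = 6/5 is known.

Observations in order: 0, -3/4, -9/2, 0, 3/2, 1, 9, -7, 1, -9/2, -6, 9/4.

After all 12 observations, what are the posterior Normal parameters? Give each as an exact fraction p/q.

mu_0=-98/129, tau_0^2=4/43

obs 1: x=0 → posterior Normal(-18/19, 12/19)
obs 2: x=-3/4 → posterior Normal(-51/58, 12/29)
obs 3: x=-9/2 → posterior Normal(-47/26, 4/13)
obs 4: x=0 → posterior Normal(-141/98, 12/49)
obs 5: x=3/2 → posterior Normal(-111/118, 12/59)
obs 6: x=1 → posterior Normal(-91/138, 4/23)
obs 7: x=9 → posterior Normal(89/158, 12/79)
obs 8: x=-7 → posterior Normal(-51/178, 12/89)
obs 9: x=1 → posterior Normal(-31/198, 4/33)
obs 10: x=-9/2 → posterior Normal(-121/218, 12/109)
obs 11: x=-6 → posterior Normal(-241/238, 12/119)
obs 12: x=9/4 → posterior Normal(-98/129, 4/43)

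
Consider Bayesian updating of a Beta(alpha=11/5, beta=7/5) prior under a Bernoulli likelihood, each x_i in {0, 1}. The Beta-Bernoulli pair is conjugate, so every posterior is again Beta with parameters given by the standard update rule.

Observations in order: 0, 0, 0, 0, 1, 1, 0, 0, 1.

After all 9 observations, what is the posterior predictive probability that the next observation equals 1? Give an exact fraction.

26/63

obs 1: x=0 → posterior Beta(11/5, 12/5)
obs 2: x=0 → posterior Beta(11/5, 17/5)
obs 3: x=0 → posterior Beta(11/5, 22/5)
obs 4: x=0 → posterior Beta(11/5, 27/5)
obs 5: x=1 → posterior Beta(16/5, 27/5)
obs 6: x=1 → posterior Beta(21/5, 27/5)
obs 7: x=0 → posterior Beta(21/5, 32/5)
obs 8: x=0 → posterior Beta(21/5, 37/5)
obs 9: x=1 → posterior Beta(26/5, 37/5)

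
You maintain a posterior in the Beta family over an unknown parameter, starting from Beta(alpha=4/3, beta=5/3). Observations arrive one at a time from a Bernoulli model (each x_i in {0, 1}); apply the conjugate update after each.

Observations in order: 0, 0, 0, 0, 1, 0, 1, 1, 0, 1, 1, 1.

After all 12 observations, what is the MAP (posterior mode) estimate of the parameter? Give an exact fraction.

19/39

obs 1: x=0 → posterior Beta(4/3, 8/3)
obs 2: x=0 → posterior Beta(4/3, 11/3)
obs 3: x=0 → posterior Beta(4/3, 14/3)
obs 4: x=0 → posterior Beta(4/3, 17/3)
obs 5: x=1 → posterior Beta(7/3, 17/3)
obs 6: x=0 → posterior Beta(7/3, 20/3)
obs 7: x=1 → posterior Beta(10/3, 20/3)
obs 8: x=1 → posterior Beta(13/3, 20/3)
obs 9: x=0 → posterior Beta(13/3, 23/3)
obs 10: x=1 → posterior Beta(16/3, 23/3)
obs 11: x=1 → posterior Beta(19/3, 23/3)
obs 12: x=1 → posterior Beta(22/3, 23/3)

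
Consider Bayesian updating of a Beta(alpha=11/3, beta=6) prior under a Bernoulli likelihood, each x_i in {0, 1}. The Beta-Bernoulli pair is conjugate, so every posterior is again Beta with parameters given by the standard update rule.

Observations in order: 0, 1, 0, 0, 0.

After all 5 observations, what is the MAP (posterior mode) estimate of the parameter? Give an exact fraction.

11/38

obs 1: x=0 → posterior Beta(11/3, 7)
obs 2: x=1 → posterior Beta(14/3, 7)
obs 3: x=0 → posterior Beta(14/3, 8)
obs 4: x=0 → posterior Beta(14/3, 9)
obs 5: x=0 → posterior Beta(14/3, 10)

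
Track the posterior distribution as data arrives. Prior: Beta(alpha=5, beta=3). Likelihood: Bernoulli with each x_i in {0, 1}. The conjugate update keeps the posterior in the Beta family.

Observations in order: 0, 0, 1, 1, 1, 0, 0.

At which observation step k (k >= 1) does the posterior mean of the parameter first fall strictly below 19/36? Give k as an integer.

k = 2

obs 1: x=0 → posterior Beta(5, 4)
obs 2: x=0 → posterior Beta(5, 5)
obs 3: x=1 → posterior Beta(6, 5)
obs 4: x=1 → posterior Beta(7, 5)
obs 5: x=1 → posterior Beta(8, 5)
obs 6: x=0 → posterior Beta(8, 6)
obs 7: x=0 → posterior Beta(8, 7)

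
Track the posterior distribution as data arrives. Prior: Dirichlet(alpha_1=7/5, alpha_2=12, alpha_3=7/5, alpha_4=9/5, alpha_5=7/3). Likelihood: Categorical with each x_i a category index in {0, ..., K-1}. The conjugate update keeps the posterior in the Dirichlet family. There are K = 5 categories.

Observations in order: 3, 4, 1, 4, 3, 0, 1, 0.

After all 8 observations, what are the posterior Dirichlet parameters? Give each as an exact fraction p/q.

obs 1: x=3 → posterior Dirichlet(7/5, 12, 7/5, 14/5, 7/3)
obs 2: x=4 → posterior Dirichlet(7/5, 12, 7/5, 14/5, 10/3)
obs 3: x=1 → posterior Dirichlet(7/5, 13, 7/5, 14/5, 10/3)
obs 4: x=4 → posterior Dirichlet(7/5, 13, 7/5, 14/5, 13/3)
obs 5: x=3 → posterior Dirichlet(7/5, 13, 7/5, 19/5, 13/3)
obs 6: x=0 → posterior Dirichlet(12/5, 13, 7/5, 19/5, 13/3)
obs 7: x=1 → posterior Dirichlet(12/5, 14, 7/5, 19/5, 13/3)
obs 8: x=0 → posterior Dirichlet(17/5, 14, 7/5, 19/5, 13/3)

alpha_1=17/5, alpha_2=14, alpha_3=7/5, alpha_4=19/5, alpha_5=13/3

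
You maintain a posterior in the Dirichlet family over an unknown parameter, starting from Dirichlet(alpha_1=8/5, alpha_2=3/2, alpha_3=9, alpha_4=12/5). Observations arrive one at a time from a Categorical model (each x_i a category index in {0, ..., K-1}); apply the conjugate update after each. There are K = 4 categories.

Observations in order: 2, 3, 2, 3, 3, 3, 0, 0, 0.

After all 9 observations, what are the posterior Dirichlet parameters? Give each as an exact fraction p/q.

alpha_1=23/5, alpha_2=3/2, alpha_3=11, alpha_4=32/5

obs 1: x=2 → posterior Dirichlet(8/5, 3/2, 10, 12/5)
obs 2: x=3 → posterior Dirichlet(8/5, 3/2, 10, 17/5)
obs 3: x=2 → posterior Dirichlet(8/5, 3/2, 11, 17/5)
obs 4: x=3 → posterior Dirichlet(8/5, 3/2, 11, 22/5)
obs 5: x=3 → posterior Dirichlet(8/5, 3/2, 11, 27/5)
obs 6: x=3 → posterior Dirichlet(8/5, 3/2, 11, 32/5)
obs 7: x=0 → posterior Dirichlet(13/5, 3/2, 11, 32/5)
obs 8: x=0 → posterior Dirichlet(18/5, 3/2, 11, 32/5)
obs 9: x=0 → posterior Dirichlet(23/5, 3/2, 11, 32/5)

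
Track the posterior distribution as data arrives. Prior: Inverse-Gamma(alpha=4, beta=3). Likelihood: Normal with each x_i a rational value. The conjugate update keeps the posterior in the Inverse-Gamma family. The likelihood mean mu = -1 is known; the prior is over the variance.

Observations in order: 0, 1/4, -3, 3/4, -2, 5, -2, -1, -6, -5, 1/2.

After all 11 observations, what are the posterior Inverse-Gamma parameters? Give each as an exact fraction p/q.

alpha=19/2, beta=775/16

obs 1: x=0 → posterior Inverse-Gamma(9/2, 7/2)
obs 2: x=1/4 → posterior Inverse-Gamma(5, 137/32)
obs 3: x=-3 → posterior Inverse-Gamma(11/2, 201/32)
obs 4: x=3/4 → posterior Inverse-Gamma(6, 125/16)
obs 5: x=-2 → posterior Inverse-Gamma(13/2, 133/16)
obs 6: x=5 → posterior Inverse-Gamma(7, 421/16)
obs 7: x=-2 → posterior Inverse-Gamma(15/2, 429/16)
obs 8: x=-1 → posterior Inverse-Gamma(8, 429/16)
obs 9: x=-6 → posterior Inverse-Gamma(17/2, 629/16)
obs 10: x=-5 → posterior Inverse-Gamma(9, 757/16)
obs 11: x=1/2 → posterior Inverse-Gamma(19/2, 775/16)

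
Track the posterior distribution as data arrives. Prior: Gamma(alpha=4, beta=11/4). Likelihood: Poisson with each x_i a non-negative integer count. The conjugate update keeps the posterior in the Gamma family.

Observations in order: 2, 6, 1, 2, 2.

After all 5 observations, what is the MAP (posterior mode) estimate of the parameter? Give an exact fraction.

obs 1: x=2 → posterior Gamma(6, 15/4)
obs 2: x=6 → posterior Gamma(12, 19/4)
obs 3: x=1 → posterior Gamma(13, 23/4)
obs 4: x=2 → posterior Gamma(15, 27/4)
obs 5: x=2 → posterior Gamma(17, 31/4)

64/31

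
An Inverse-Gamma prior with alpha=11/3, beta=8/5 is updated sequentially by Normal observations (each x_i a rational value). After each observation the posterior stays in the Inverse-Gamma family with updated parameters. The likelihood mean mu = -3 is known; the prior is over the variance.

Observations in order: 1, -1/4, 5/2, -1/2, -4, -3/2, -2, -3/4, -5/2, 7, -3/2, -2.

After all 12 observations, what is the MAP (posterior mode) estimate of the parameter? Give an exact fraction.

21129/2560

obs 1: x=1 → posterior Inverse-Gamma(25/6, 48/5)
obs 2: x=-1/4 → posterior Inverse-Gamma(14/3, 2141/160)
obs 3: x=5/2 → posterior Inverse-Gamma(31/6, 4561/160)
obs 4: x=-1/2 → posterior Inverse-Gamma(17/3, 5061/160)
obs 5: x=-4 → posterior Inverse-Gamma(37/6, 5141/160)
obs 6: x=-3/2 → posterior Inverse-Gamma(20/3, 5321/160)
obs 7: x=-2 → posterior Inverse-Gamma(43/6, 5401/160)
obs 8: x=-3/4 → posterior Inverse-Gamma(23/3, 2903/80)
obs 9: x=-5/2 → posterior Inverse-Gamma(49/6, 2913/80)
obs 10: x=7 → posterior Inverse-Gamma(26/3, 6913/80)
obs 11: x=-3/2 → posterior Inverse-Gamma(55/6, 7003/80)
obs 12: x=-2 → posterior Inverse-Gamma(29/3, 7043/80)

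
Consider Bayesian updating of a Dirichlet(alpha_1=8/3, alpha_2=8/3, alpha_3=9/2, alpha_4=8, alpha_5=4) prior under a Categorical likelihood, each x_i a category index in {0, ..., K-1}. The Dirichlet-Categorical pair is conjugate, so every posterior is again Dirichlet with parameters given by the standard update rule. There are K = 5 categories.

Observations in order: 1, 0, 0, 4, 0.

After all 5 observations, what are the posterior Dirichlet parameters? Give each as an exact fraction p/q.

obs 1: x=1 → posterior Dirichlet(8/3, 11/3, 9/2, 8, 4)
obs 2: x=0 → posterior Dirichlet(11/3, 11/3, 9/2, 8, 4)
obs 3: x=0 → posterior Dirichlet(14/3, 11/3, 9/2, 8, 4)
obs 4: x=4 → posterior Dirichlet(14/3, 11/3, 9/2, 8, 5)
obs 5: x=0 → posterior Dirichlet(17/3, 11/3, 9/2, 8, 5)

alpha_1=17/3, alpha_2=11/3, alpha_3=9/2, alpha_4=8, alpha_5=5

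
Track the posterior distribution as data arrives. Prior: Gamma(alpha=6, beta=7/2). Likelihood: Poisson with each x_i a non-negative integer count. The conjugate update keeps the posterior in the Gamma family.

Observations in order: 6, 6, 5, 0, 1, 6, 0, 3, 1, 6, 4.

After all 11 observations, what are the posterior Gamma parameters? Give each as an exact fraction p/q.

alpha=44, beta=29/2

obs 1: x=6 → posterior Gamma(12, 9/2)
obs 2: x=6 → posterior Gamma(18, 11/2)
obs 3: x=5 → posterior Gamma(23, 13/2)
obs 4: x=0 → posterior Gamma(23, 15/2)
obs 5: x=1 → posterior Gamma(24, 17/2)
obs 6: x=6 → posterior Gamma(30, 19/2)
obs 7: x=0 → posterior Gamma(30, 21/2)
obs 8: x=3 → posterior Gamma(33, 23/2)
obs 9: x=1 → posterior Gamma(34, 25/2)
obs 10: x=6 → posterior Gamma(40, 27/2)
obs 11: x=4 → posterior Gamma(44, 29/2)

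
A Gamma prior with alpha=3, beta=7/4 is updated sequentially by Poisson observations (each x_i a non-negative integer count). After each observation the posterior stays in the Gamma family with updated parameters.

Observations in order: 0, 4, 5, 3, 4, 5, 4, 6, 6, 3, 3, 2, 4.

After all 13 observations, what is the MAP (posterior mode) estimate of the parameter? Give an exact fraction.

204/59

obs 1: x=0 → posterior Gamma(3, 11/4)
obs 2: x=4 → posterior Gamma(7, 15/4)
obs 3: x=5 → posterior Gamma(12, 19/4)
obs 4: x=3 → posterior Gamma(15, 23/4)
obs 5: x=4 → posterior Gamma(19, 27/4)
obs 6: x=5 → posterior Gamma(24, 31/4)
obs 7: x=4 → posterior Gamma(28, 35/4)
obs 8: x=6 → posterior Gamma(34, 39/4)
obs 9: x=6 → posterior Gamma(40, 43/4)
obs 10: x=3 → posterior Gamma(43, 47/4)
obs 11: x=3 → posterior Gamma(46, 51/4)
obs 12: x=2 → posterior Gamma(48, 55/4)
obs 13: x=4 → posterior Gamma(52, 59/4)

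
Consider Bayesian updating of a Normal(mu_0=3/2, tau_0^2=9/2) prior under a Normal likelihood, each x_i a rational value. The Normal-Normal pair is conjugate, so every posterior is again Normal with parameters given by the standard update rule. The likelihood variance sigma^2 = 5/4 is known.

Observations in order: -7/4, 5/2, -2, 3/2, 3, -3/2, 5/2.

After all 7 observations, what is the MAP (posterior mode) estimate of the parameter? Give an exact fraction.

84/131

obs 1: x=-7/4 → posterior Normal(-24/23, 45/46)
obs 2: x=5/2 → posterior Normal(21/41, 45/82)
obs 3: x=-2 → posterior Normal(-15/59, 45/118)
obs 4: x=3/2 → posterior Normal(12/77, 45/154)
obs 5: x=3 → posterior Normal(66/95, 9/38)
obs 6: x=-3/2 → posterior Normal(39/113, 45/226)
obs 7: x=5/2 → posterior Normal(84/131, 45/262)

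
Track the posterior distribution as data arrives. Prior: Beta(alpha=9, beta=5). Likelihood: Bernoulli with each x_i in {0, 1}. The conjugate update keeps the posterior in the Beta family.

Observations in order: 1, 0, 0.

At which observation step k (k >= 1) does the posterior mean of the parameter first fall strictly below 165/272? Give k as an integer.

obs 1: x=1 → posterior Beta(10, 5)
obs 2: x=0 → posterior Beta(10, 6)
obs 3: x=0 → posterior Beta(10, 7)

k = 3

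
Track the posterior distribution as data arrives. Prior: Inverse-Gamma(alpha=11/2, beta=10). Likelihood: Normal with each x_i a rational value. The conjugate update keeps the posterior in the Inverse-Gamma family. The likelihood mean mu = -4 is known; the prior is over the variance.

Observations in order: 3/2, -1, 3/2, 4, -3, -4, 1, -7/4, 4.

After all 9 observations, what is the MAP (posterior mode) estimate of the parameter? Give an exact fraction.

obs 1: x=3/2 → posterior Inverse-Gamma(6, 201/8)
obs 2: x=-1 → posterior Inverse-Gamma(13/2, 237/8)
obs 3: x=3/2 → posterior Inverse-Gamma(7, 179/4)
obs 4: x=4 → posterior Inverse-Gamma(15/2, 307/4)
obs 5: x=-3 → posterior Inverse-Gamma(8, 309/4)
obs 6: x=-4 → posterior Inverse-Gamma(17/2, 309/4)
obs 7: x=1 → posterior Inverse-Gamma(9, 359/4)
obs 8: x=-7/4 → posterior Inverse-Gamma(19/2, 2953/32)
obs 9: x=4 → posterior Inverse-Gamma(10, 3977/32)

3977/352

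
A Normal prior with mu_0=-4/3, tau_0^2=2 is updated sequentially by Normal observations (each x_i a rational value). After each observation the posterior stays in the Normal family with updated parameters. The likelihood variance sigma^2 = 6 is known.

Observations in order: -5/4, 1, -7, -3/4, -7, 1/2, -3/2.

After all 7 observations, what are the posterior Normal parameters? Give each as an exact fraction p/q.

obs 1: x=-5/4 → posterior Normal(-21/16, 3/2)
obs 2: x=1 → posterior Normal(-17/20, 6/5)
obs 3: x=-7 → posterior Normal(-15/8, 1)
obs 4: x=-3/4 → posterior Normal(-12/7, 6/7)
obs 5: x=-7 → posterior Normal(-19/8, 3/4)
obs 6: x=1/2 → posterior Normal(-37/18, 2/3)
obs 7: x=-3/2 → posterior Normal(-2, 3/5)

mu_0=-2, tau_0^2=3/5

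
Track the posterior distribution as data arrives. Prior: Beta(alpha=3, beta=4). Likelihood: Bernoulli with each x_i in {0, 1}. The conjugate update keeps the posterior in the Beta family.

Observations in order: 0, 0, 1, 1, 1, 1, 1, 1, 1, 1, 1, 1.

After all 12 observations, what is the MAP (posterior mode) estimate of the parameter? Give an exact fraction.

12/17

obs 1: x=0 → posterior Beta(3, 5)
obs 2: x=0 → posterior Beta(3, 6)
obs 3: x=1 → posterior Beta(4, 6)
obs 4: x=1 → posterior Beta(5, 6)
obs 5: x=1 → posterior Beta(6, 6)
obs 6: x=1 → posterior Beta(7, 6)
obs 7: x=1 → posterior Beta(8, 6)
obs 8: x=1 → posterior Beta(9, 6)
obs 9: x=1 → posterior Beta(10, 6)
obs 10: x=1 → posterior Beta(11, 6)
obs 11: x=1 → posterior Beta(12, 6)
obs 12: x=1 → posterior Beta(13, 6)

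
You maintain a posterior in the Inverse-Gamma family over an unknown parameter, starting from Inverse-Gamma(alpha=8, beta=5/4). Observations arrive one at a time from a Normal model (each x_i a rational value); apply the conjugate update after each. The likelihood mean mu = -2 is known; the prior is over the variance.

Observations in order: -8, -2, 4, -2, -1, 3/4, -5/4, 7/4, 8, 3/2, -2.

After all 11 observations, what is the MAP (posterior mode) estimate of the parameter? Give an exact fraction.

3359/464

obs 1: x=-8 → posterior Inverse-Gamma(17/2, 77/4)
obs 2: x=-2 → posterior Inverse-Gamma(9, 77/4)
obs 3: x=4 → posterior Inverse-Gamma(19/2, 149/4)
obs 4: x=-2 → posterior Inverse-Gamma(10, 149/4)
obs 5: x=-1 → posterior Inverse-Gamma(21/2, 151/4)
obs 6: x=3/4 → posterior Inverse-Gamma(11, 1329/32)
obs 7: x=-5/4 → posterior Inverse-Gamma(23/2, 669/16)
obs 8: x=7/4 → posterior Inverse-Gamma(12, 1563/32)
obs 9: x=8 → posterior Inverse-Gamma(25/2, 3163/32)
obs 10: x=3/2 → posterior Inverse-Gamma(13, 3359/32)
obs 11: x=-2 → posterior Inverse-Gamma(27/2, 3359/32)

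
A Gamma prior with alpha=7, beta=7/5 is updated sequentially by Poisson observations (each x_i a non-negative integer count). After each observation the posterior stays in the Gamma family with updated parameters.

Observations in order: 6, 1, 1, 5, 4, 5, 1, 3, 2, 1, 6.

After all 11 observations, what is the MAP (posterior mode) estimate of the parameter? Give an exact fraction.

obs 1: x=6 → posterior Gamma(13, 12/5)
obs 2: x=1 → posterior Gamma(14, 17/5)
obs 3: x=1 → posterior Gamma(15, 22/5)
obs 4: x=5 → posterior Gamma(20, 27/5)
obs 5: x=4 → posterior Gamma(24, 32/5)
obs 6: x=5 → posterior Gamma(29, 37/5)
obs 7: x=1 → posterior Gamma(30, 42/5)
obs 8: x=3 → posterior Gamma(33, 47/5)
obs 9: x=2 → posterior Gamma(35, 52/5)
obs 10: x=1 → posterior Gamma(36, 57/5)
obs 11: x=6 → posterior Gamma(42, 62/5)

205/62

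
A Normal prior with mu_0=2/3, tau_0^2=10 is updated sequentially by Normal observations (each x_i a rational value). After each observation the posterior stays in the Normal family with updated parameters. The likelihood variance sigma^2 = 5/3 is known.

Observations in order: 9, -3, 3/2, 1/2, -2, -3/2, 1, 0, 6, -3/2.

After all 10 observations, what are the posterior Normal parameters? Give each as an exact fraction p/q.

mu_0=182/183, tau_0^2=10/61

obs 1: x=9 → posterior Normal(164/21, 10/7)
obs 2: x=-3 → posterior Normal(110/39, 10/13)
obs 3: x=3/2 → posterior Normal(137/57, 10/19)
obs 4: x=1/2 → posterior Normal(146/75, 2/5)
obs 5: x=-2 → posterior Normal(110/93, 10/31)
obs 6: x=-3/2 → posterior Normal(83/111, 10/37)
obs 7: x=1 → posterior Normal(101/129, 10/43)
obs 8: x=0 → posterior Normal(101/147, 10/49)
obs 9: x=6 → posterior Normal(19/15, 2/11)
obs 10: x=-3/2 → posterior Normal(182/183, 10/61)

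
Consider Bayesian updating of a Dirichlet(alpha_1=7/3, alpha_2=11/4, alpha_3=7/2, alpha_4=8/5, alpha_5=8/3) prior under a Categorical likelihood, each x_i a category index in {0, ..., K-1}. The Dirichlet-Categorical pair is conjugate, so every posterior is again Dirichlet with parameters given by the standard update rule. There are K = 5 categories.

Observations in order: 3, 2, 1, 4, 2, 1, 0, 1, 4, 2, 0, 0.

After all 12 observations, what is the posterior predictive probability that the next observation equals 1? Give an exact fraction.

obs 1: x=3 → posterior Dirichlet(7/3, 11/4, 7/2, 13/5, 8/3)
obs 2: x=2 → posterior Dirichlet(7/3, 11/4, 9/2, 13/5, 8/3)
obs 3: x=1 → posterior Dirichlet(7/3, 15/4, 9/2, 13/5, 8/3)
obs 4: x=4 → posterior Dirichlet(7/3, 15/4, 9/2, 13/5, 11/3)
obs 5: x=2 → posterior Dirichlet(7/3, 15/4, 11/2, 13/5, 11/3)
obs 6: x=1 → posterior Dirichlet(7/3, 19/4, 11/2, 13/5, 11/3)
obs 7: x=0 → posterior Dirichlet(10/3, 19/4, 11/2, 13/5, 11/3)
obs 8: x=1 → posterior Dirichlet(10/3, 23/4, 11/2, 13/5, 11/3)
obs 9: x=4 → posterior Dirichlet(10/3, 23/4, 11/2, 13/5, 14/3)
obs 10: x=2 → posterior Dirichlet(10/3, 23/4, 13/2, 13/5, 14/3)
obs 11: x=0 → posterior Dirichlet(13/3, 23/4, 13/2, 13/5, 14/3)
obs 12: x=0 → posterior Dirichlet(16/3, 23/4, 13/2, 13/5, 14/3)

115/497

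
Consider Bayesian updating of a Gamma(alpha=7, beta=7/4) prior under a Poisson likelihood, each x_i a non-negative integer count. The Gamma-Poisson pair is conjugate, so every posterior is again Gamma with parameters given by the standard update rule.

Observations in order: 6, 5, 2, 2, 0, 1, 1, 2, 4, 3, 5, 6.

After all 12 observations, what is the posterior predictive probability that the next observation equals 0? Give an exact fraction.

37666766318901870271817305235056540626622160294800778501667082309722900390625/826967633734418240453603147406490983820063629653592282316619531810805486858961

obs 1: x=6 → posterior Gamma(13, 11/4)
obs 2: x=5 → posterior Gamma(18, 15/4)
obs 3: x=2 → posterior Gamma(20, 19/4)
obs 4: x=2 → posterior Gamma(22, 23/4)
obs 5: x=0 → posterior Gamma(22, 27/4)
obs 6: x=1 → posterior Gamma(23, 31/4)
obs 7: x=1 → posterior Gamma(24, 35/4)
obs 8: x=2 → posterior Gamma(26, 39/4)
obs 9: x=4 → posterior Gamma(30, 43/4)
obs 10: x=3 → posterior Gamma(33, 47/4)
obs 11: x=5 → posterior Gamma(38, 51/4)
obs 12: x=6 → posterior Gamma(44, 55/4)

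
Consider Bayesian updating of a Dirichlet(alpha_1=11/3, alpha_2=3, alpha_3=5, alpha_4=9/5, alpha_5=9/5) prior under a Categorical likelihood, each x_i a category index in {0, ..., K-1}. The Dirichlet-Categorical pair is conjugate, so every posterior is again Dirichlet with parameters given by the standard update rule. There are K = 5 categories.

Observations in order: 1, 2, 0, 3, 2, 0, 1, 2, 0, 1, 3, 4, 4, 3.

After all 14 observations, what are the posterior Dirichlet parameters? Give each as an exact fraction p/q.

obs 1: x=1 → posterior Dirichlet(11/3, 4, 5, 9/5, 9/5)
obs 2: x=2 → posterior Dirichlet(11/3, 4, 6, 9/5, 9/5)
obs 3: x=0 → posterior Dirichlet(14/3, 4, 6, 9/5, 9/5)
obs 4: x=3 → posterior Dirichlet(14/3, 4, 6, 14/5, 9/5)
obs 5: x=2 → posterior Dirichlet(14/3, 4, 7, 14/5, 9/5)
obs 6: x=0 → posterior Dirichlet(17/3, 4, 7, 14/5, 9/5)
obs 7: x=1 → posterior Dirichlet(17/3, 5, 7, 14/5, 9/5)
obs 8: x=2 → posterior Dirichlet(17/3, 5, 8, 14/5, 9/5)
obs 9: x=0 → posterior Dirichlet(20/3, 5, 8, 14/5, 9/5)
obs 10: x=1 → posterior Dirichlet(20/3, 6, 8, 14/5, 9/5)
obs 11: x=3 → posterior Dirichlet(20/3, 6, 8, 19/5, 9/5)
obs 12: x=4 → posterior Dirichlet(20/3, 6, 8, 19/5, 14/5)
obs 13: x=4 → posterior Dirichlet(20/3, 6, 8, 19/5, 19/5)
obs 14: x=3 → posterior Dirichlet(20/3, 6, 8, 24/5, 19/5)

alpha_1=20/3, alpha_2=6, alpha_3=8, alpha_4=24/5, alpha_5=19/5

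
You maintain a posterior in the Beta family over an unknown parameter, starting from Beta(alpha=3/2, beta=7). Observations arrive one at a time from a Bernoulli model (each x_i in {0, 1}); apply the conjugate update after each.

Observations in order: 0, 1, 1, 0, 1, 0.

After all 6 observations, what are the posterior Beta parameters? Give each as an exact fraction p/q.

obs 1: x=0 → posterior Beta(3/2, 8)
obs 2: x=1 → posterior Beta(5/2, 8)
obs 3: x=1 → posterior Beta(7/2, 8)
obs 4: x=0 → posterior Beta(7/2, 9)
obs 5: x=1 → posterior Beta(9/2, 9)
obs 6: x=0 → posterior Beta(9/2, 10)

alpha=9/2, beta=10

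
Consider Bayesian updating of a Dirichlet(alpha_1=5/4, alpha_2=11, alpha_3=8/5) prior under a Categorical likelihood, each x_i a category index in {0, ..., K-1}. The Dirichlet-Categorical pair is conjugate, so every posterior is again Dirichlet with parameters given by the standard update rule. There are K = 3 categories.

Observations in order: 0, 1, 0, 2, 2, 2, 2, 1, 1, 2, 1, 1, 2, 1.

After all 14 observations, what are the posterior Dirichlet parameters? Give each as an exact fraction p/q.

alpha_1=13/4, alpha_2=17, alpha_3=38/5

obs 1: x=0 → posterior Dirichlet(9/4, 11, 8/5)
obs 2: x=1 → posterior Dirichlet(9/4, 12, 8/5)
obs 3: x=0 → posterior Dirichlet(13/4, 12, 8/5)
obs 4: x=2 → posterior Dirichlet(13/4, 12, 13/5)
obs 5: x=2 → posterior Dirichlet(13/4, 12, 18/5)
obs 6: x=2 → posterior Dirichlet(13/4, 12, 23/5)
obs 7: x=2 → posterior Dirichlet(13/4, 12, 28/5)
obs 8: x=1 → posterior Dirichlet(13/4, 13, 28/5)
obs 9: x=1 → posterior Dirichlet(13/4, 14, 28/5)
obs 10: x=2 → posterior Dirichlet(13/4, 14, 33/5)
obs 11: x=1 → posterior Dirichlet(13/4, 15, 33/5)
obs 12: x=1 → posterior Dirichlet(13/4, 16, 33/5)
obs 13: x=2 → posterior Dirichlet(13/4, 16, 38/5)
obs 14: x=1 → posterior Dirichlet(13/4, 17, 38/5)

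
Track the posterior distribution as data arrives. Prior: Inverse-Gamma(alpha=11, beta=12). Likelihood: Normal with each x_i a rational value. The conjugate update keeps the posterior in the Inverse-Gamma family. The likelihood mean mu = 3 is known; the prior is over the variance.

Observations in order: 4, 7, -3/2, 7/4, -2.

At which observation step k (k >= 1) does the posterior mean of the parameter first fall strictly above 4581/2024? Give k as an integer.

obs 1: x=4 → posterior Inverse-Gamma(23/2, 25/2)
obs 2: x=7 → posterior Inverse-Gamma(12, 41/2)
obs 3: x=-3/2 → posterior Inverse-Gamma(25/2, 245/8)
obs 4: x=7/4 → posterior Inverse-Gamma(13, 1005/32)
obs 5: x=-2 → posterior Inverse-Gamma(27/2, 1405/32)

k = 3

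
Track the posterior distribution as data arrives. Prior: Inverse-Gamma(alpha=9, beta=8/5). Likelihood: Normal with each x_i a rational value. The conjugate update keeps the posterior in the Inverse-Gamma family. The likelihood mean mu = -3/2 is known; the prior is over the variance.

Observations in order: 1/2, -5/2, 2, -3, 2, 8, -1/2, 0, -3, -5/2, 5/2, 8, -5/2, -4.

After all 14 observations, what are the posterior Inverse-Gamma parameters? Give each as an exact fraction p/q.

obs 1: x=1/2 → posterior Inverse-Gamma(19/2, 18/5)
obs 2: x=-5/2 → posterior Inverse-Gamma(10, 41/10)
obs 3: x=2 → posterior Inverse-Gamma(21/2, 409/40)
obs 4: x=-3 → posterior Inverse-Gamma(11, 227/20)
obs 5: x=2 → posterior Inverse-Gamma(23/2, 699/40)
obs 6: x=8 → posterior Inverse-Gamma(12, 313/5)
obs 7: x=-1/2 → posterior Inverse-Gamma(25/2, 631/10)
obs 8: x=0 → posterior Inverse-Gamma(13, 2569/40)
obs 9: x=-3 → posterior Inverse-Gamma(27/2, 1307/20)
obs 10: x=-5/2 → posterior Inverse-Gamma(14, 1317/20)
obs 11: x=5/2 → posterior Inverse-Gamma(29/2, 1477/20)
obs 12: x=8 → posterior Inverse-Gamma(15, 4759/40)
obs 13: x=-5/2 → posterior Inverse-Gamma(31/2, 4779/40)
obs 14: x=-4 → posterior Inverse-Gamma(16, 613/5)

alpha=16, beta=613/5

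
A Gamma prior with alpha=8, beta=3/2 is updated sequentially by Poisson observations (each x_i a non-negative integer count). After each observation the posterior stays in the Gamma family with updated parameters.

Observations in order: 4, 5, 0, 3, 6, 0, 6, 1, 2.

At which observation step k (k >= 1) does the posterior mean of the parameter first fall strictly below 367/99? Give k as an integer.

obs 1: x=4 → posterior Gamma(12, 5/2)
obs 2: x=5 → posterior Gamma(17, 7/2)
obs 3: x=0 → posterior Gamma(17, 9/2)
obs 4: x=3 → posterior Gamma(20, 11/2)
obs 5: x=6 → posterior Gamma(26, 13/2)
obs 6: x=0 → posterior Gamma(26, 15/2)
obs 7: x=6 → posterior Gamma(32, 17/2)
obs 8: x=1 → posterior Gamma(33, 19/2)
obs 9: x=2 → posterior Gamma(35, 21/2)

k = 4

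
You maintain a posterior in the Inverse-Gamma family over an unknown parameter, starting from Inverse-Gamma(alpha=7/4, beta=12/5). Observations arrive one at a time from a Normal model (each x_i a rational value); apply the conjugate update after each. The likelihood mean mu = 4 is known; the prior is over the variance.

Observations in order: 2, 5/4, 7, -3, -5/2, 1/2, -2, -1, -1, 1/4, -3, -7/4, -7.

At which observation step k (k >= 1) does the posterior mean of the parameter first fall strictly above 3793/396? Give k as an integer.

k = 4

obs 1: x=2 → posterior Inverse-Gamma(9/4, 22/5)
obs 2: x=5/4 → posterior Inverse-Gamma(11/4, 1309/160)
obs 3: x=7 → posterior Inverse-Gamma(13/4, 2029/160)
obs 4: x=-3 → posterior Inverse-Gamma(15/4, 5949/160)
obs 5: x=-5/2 → posterior Inverse-Gamma(17/4, 9329/160)
obs 6: x=1/2 → posterior Inverse-Gamma(19/4, 10309/160)
obs 7: x=-2 → posterior Inverse-Gamma(21/4, 13189/160)
obs 8: x=-1 → posterior Inverse-Gamma(23/4, 15189/160)
obs 9: x=-1 → posterior Inverse-Gamma(25/4, 17189/160)
obs 10: x=1/4 → posterior Inverse-Gamma(27/4, 9157/80)
obs 11: x=-3 → posterior Inverse-Gamma(29/4, 11117/80)
obs 12: x=-7/4 → posterior Inverse-Gamma(31/4, 24879/160)
obs 13: x=-7 → posterior Inverse-Gamma(33/4, 34559/160)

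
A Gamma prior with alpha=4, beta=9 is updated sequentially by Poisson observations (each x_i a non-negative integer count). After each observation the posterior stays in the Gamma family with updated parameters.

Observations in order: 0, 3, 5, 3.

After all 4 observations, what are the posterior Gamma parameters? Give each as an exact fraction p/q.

obs 1: x=0 → posterior Gamma(4, 10)
obs 2: x=3 → posterior Gamma(7, 11)
obs 3: x=5 → posterior Gamma(12, 12)
obs 4: x=3 → posterior Gamma(15, 13)

alpha=15, beta=13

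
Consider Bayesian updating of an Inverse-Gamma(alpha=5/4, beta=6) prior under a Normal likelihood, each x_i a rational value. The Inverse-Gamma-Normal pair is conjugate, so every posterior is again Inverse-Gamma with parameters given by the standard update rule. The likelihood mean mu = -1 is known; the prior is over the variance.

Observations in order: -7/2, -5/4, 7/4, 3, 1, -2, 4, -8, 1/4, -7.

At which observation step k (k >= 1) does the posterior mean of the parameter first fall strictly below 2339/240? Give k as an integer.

k = 2

obs 1: x=-7/2 → posterior Inverse-Gamma(7/4, 73/8)
obs 2: x=-5/4 → posterior Inverse-Gamma(9/4, 293/32)
obs 3: x=7/4 → posterior Inverse-Gamma(11/4, 207/16)
obs 4: x=3 → posterior Inverse-Gamma(13/4, 335/16)
obs 5: x=1 → posterior Inverse-Gamma(15/4, 367/16)
obs 6: x=-2 → posterior Inverse-Gamma(17/4, 375/16)
obs 7: x=4 → posterior Inverse-Gamma(19/4, 575/16)
obs 8: x=-8 → posterior Inverse-Gamma(21/4, 967/16)
obs 9: x=1/4 → posterior Inverse-Gamma(23/4, 1959/32)
obs 10: x=-7 → posterior Inverse-Gamma(25/4, 2535/32)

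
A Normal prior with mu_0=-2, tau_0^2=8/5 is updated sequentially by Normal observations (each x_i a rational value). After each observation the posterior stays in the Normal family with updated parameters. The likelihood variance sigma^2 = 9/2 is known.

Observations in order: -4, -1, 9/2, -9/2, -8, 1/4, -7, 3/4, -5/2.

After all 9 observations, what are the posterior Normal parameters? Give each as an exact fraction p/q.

mu_0=-62/27, tau_0^2=8/21

obs 1: x=-4 → posterior Normal(-154/61, 72/61)
obs 2: x=-1 → posterior Normal(-170/77, 72/77)
obs 3: x=9/2 → posterior Normal(-98/93, 24/31)
obs 4: x=-9/2 → posterior Normal(-170/109, 72/109)
obs 5: x=-8 → posterior Normal(-298/125, 72/125)
obs 6: x=1/4 → posterior Normal(-98/47, 24/47)
obs 7: x=-7 → posterior Normal(-406/157, 72/157)
obs 8: x=3/4 → posterior Normal(-394/173, 72/173)
obs 9: x=-5/2 → posterior Normal(-62/27, 8/21)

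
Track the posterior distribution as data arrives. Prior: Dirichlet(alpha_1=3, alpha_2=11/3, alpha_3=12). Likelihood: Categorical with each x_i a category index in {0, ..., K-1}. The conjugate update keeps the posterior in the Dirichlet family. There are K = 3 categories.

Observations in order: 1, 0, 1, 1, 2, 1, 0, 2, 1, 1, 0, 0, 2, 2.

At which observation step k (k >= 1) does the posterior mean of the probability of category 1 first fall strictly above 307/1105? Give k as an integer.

k = 4

obs 1: x=1 → posterior Dirichlet(3, 14/3, 12)
obs 2: x=0 → posterior Dirichlet(4, 14/3, 12)
obs 3: x=1 → posterior Dirichlet(4, 17/3, 12)
obs 4: x=1 → posterior Dirichlet(4, 20/3, 12)
obs 5: x=2 → posterior Dirichlet(4, 20/3, 13)
obs 6: x=1 → posterior Dirichlet(4, 23/3, 13)
obs 7: x=0 → posterior Dirichlet(5, 23/3, 13)
obs 8: x=2 → posterior Dirichlet(5, 23/3, 14)
obs 9: x=1 → posterior Dirichlet(5, 26/3, 14)
obs 10: x=1 → posterior Dirichlet(5, 29/3, 14)
obs 11: x=0 → posterior Dirichlet(6, 29/3, 14)
obs 12: x=0 → posterior Dirichlet(7, 29/3, 14)
obs 13: x=2 → posterior Dirichlet(7, 29/3, 15)
obs 14: x=2 → posterior Dirichlet(7, 29/3, 16)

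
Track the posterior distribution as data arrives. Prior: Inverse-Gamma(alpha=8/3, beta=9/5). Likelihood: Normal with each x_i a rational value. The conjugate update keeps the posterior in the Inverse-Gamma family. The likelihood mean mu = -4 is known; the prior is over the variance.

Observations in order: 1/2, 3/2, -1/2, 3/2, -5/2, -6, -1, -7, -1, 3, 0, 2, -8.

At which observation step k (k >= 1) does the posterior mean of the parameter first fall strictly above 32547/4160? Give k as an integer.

k = 2

obs 1: x=1/2 → posterior Inverse-Gamma(19/6, 477/40)
obs 2: x=3/2 → posterior Inverse-Gamma(11/3, 541/20)
obs 3: x=-1/2 → posterior Inverse-Gamma(25/6, 1327/40)
obs 4: x=3/2 → posterior Inverse-Gamma(14/3, 483/10)
obs 5: x=-5/2 → posterior Inverse-Gamma(31/6, 1977/40)
obs 6: x=-6 → posterior Inverse-Gamma(17/3, 2057/40)
obs 7: x=-1 → posterior Inverse-Gamma(37/6, 2237/40)
obs 8: x=-7 → posterior Inverse-Gamma(20/3, 2417/40)
obs 9: x=-1 → posterior Inverse-Gamma(43/6, 2597/40)
obs 10: x=3 → posterior Inverse-Gamma(23/3, 3577/40)
obs 11: x=0 → posterior Inverse-Gamma(49/6, 3897/40)
obs 12: x=2 → posterior Inverse-Gamma(26/3, 4617/40)
obs 13: x=-8 → posterior Inverse-Gamma(55/6, 4937/40)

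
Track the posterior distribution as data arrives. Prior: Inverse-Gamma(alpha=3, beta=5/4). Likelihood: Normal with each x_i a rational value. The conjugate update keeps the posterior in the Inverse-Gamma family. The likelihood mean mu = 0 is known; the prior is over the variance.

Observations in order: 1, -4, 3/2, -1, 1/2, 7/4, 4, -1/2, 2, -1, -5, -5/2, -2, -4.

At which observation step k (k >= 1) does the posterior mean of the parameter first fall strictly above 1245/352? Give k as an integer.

obs 1: x=1 → posterior Inverse-Gamma(7/2, 7/4)
obs 2: x=-4 → posterior Inverse-Gamma(4, 39/4)
obs 3: x=3/2 → posterior Inverse-Gamma(9/2, 87/8)
obs 4: x=-1 → posterior Inverse-Gamma(5, 91/8)
obs 5: x=1/2 → posterior Inverse-Gamma(11/2, 23/2)
obs 6: x=7/4 → posterior Inverse-Gamma(6, 417/32)
obs 7: x=4 → posterior Inverse-Gamma(13/2, 673/32)
obs 8: x=-1/2 → posterior Inverse-Gamma(7, 677/32)
obs 9: x=2 → posterior Inverse-Gamma(15/2, 741/32)
obs 10: x=-1 → posterior Inverse-Gamma(8, 757/32)
obs 11: x=-5 → posterior Inverse-Gamma(17/2, 1157/32)
obs 12: x=-5/2 → posterior Inverse-Gamma(9, 1257/32)
obs 13: x=-2 → posterior Inverse-Gamma(19/2, 1321/32)
obs 14: x=-4 → posterior Inverse-Gamma(10, 1577/32)

k = 7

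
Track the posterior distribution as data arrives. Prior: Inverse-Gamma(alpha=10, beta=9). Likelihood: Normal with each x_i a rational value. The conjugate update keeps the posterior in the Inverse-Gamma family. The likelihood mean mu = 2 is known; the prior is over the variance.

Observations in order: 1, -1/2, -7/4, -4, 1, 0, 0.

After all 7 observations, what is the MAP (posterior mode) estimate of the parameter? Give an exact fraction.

obs 1: x=1 → posterior Inverse-Gamma(21/2, 19/2)
obs 2: x=-1/2 → posterior Inverse-Gamma(11, 101/8)
obs 3: x=-7/4 → posterior Inverse-Gamma(23/2, 629/32)
obs 4: x=-4 → posterior Inverse-Gamma(12, 1205/32)
obs 5: x=1 → posterior Inverse-Gamma(25/2, 1221/32)
obs 6: x=0 → posterior Inverse-Gamma(13, 1285/32)
obs 7: x=0 → posterior Inverse-Gamma(27/2, 1349/32)

1349/464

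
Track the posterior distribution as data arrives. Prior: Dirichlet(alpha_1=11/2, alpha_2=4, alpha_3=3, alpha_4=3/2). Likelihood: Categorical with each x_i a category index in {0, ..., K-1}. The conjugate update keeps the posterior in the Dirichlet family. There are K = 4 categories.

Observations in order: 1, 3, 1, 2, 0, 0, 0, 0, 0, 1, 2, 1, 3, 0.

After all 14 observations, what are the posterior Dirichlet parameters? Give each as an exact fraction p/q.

alpha_1=23/2, alpha_2=8, alpha_3=5, alpha_4=7/2

obs 1: x=1 → posterior Dirichlet(11/2, 5, 3, 3/2)
obs 2: x=3 → posterior Dirichlet(11/2, 5, 3, 5/2)
obs 3: x=1 → posterior Dirichlet(11/2, 6, 3, 5/2)
obs 4: x=2 → posterior Dirichlet(11/2, 6, 4, 5/2)
obs 5: x=0 → posterior Dirichlet(13/2, 6, 4, 5/2)
obs 6: x=0 → posterior Dirichlet(15/2, 6, 4, 5/2)
obs 7: x=0 → posterior Dirichlet(17/2, 6, 4, 5/2)
obs 8: x=0 → posterior Dirichlet(19/2, 6, 4, 5/2)
obs 9: x=0 → posterior Dirichlet(21/2, 6, 4, 5/2)
obs 10: x=1 → posterior Dirichlet(21/2, 7, 4, 5/2)
obs 11: x=2 → posterior Dirichlet(21/2, 7, 5, 5/2)
obs 12: x=1 → posterior Dirichlet(21/2, 8, 5, 5/2)
obs 13: x=3 → posterior Dirichlet(21/2, 8, 5, 7/2)
obs 14: x=0 → posterior Dirichlet(23/2, 8, 5, 7/2)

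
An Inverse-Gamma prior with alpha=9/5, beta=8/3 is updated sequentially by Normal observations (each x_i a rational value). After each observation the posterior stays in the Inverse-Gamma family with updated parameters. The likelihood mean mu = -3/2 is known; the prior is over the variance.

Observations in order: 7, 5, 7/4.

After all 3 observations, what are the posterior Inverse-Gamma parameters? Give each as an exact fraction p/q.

obs 1: x=7 → posterior Inverse-Gamma(23/10, 931/24)
obs 2: x=5 → posterior Inverse-Gamma(14/5, 719/12)
obs 3: x=7/4 → posterior Inverse-Gamma(33/10, 6259/96)

alpha=33/10, beta=6259/96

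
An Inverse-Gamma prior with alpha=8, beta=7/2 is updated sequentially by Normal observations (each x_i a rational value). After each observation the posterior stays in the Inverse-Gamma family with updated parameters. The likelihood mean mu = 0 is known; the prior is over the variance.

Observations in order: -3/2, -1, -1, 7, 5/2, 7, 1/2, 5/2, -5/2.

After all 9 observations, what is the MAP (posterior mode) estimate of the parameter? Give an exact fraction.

obs 1: x=-3/2 → posterior Inverse-Gamma(17/2, 37/8)
obs 2: x=-1 → posterior Inverse-Gamma(9, 41/8)
obs 3: x=-1 → posterior Inverse-Gamma(19/2, 45/8)
obs 4: x=7 → posterior Inverse-Gamma(10, 241/8)
obs 5: x=5/2 → posterior Inverse-Gamma(21/2, 133/4)
obs 6: x=7 → posterior Inverse-Gamma(11, 231/4)
obs 7: x=1/2 → posterior Inverse-Gamma(23/2, 463/8)
obs 8: x=5/2 → posterior Inverse-Gamma(12, 61)
obs 9: x=-5/2 → posterior Inverse-Gamma(25/2, 513/8)

19/4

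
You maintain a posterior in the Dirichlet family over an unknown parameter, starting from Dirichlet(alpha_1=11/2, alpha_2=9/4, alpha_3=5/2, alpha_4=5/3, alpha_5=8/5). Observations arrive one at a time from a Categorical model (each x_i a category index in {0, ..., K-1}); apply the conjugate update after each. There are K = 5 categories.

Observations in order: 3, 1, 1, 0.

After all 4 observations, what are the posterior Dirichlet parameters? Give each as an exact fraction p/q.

alpha_1=13/2, alpha_2=17/4, alpha_3=5/2, alpha_4=8/3, alpha_5=8/5

obs 1: x=3 → posterior Dirichlet(11/2, 9/4, 5/2, 8/3, 8/5)
obs 2: x=1 → posterior Dirichlet(11/2, 13/4, 5/2, 8/3, 8/5)
obs 3: x=1 → posterior Dirichlet(11/2, 17/4, 5/2, 8/3, 8/5)
obs 4: x=0 → posterior Dirichlet(13/2, 17/4, 5/2, 8/3, 8/5)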